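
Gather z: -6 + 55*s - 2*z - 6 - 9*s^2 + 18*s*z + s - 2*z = -9*s^2 + 56*s + z*(18*s - 4) - 12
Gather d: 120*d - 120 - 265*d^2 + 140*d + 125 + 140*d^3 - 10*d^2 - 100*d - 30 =140*d^3 - 275*d^2 + 160*d - 25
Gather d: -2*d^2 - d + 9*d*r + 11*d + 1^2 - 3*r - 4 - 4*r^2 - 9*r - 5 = -2*d^2 + d*(9*r + 10) - 4*r^2 - 12*r - 8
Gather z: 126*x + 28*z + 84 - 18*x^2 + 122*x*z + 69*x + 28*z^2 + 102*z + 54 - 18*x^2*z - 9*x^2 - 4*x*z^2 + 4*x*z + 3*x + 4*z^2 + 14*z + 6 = -27*x^2 + 198*x + z^2*(32 - 4*x) + z*(-18*x^2 + 126*x + 144) + 144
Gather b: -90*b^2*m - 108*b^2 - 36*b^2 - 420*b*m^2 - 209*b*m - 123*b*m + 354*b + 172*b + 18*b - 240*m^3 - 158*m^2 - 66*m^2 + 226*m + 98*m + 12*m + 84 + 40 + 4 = b^2*(-90*m - 144) + b*(-420*m^2 - 332*m + 544) - 240*m^3 - 224*m^2 + 336*m + 128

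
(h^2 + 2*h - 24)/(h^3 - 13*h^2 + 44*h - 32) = (h + 6)/(h^2 - 9*h + 8)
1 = 1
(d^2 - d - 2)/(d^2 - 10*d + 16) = (d + 1)/(d - 8)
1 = 1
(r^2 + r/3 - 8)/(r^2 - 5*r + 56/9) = 3*(r + 3)/(3*r - 7)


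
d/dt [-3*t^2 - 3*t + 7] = -6*t - 3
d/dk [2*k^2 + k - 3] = 4*k + 1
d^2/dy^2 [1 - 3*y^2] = -6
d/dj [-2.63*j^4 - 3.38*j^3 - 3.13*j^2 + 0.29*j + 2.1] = -10.52*j^3 - 10.14*j^2 - 6.26*j + 0.29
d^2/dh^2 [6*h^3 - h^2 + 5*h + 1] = 36*h - 2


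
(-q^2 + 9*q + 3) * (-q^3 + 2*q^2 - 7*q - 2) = q^5 - 11*q^4 + 22*q^3 - 55*q^2 - 39*q - 6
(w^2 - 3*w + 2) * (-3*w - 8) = -3*w^3 + w^2 + 18*w - 16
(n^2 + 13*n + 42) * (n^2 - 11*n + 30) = n^4 + 2*n^3 - 71*n^2 - 72*n + 1260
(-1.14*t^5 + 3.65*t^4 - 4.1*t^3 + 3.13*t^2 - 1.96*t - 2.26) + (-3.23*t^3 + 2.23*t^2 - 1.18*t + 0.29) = -1.14*t^5 + 3.65*t^4 - 7.33*t^3 + 5.36*t^2 - 3.14*t - 1.97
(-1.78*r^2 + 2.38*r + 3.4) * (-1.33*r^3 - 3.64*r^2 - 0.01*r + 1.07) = 2.3674*r^5 + 3.3138*r^4 - 13.1674*r^3 - 14.3044*r^2 + 2.5126*r + 3.638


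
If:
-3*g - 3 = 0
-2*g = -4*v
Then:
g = -1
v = -1/2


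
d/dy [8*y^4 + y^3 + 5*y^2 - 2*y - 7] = 32*y^3 + 3*y^2 + 10*y - 2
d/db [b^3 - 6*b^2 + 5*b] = 3*b^2 - 12*b + 5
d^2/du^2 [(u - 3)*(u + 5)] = 2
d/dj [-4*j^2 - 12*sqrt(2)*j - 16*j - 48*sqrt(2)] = -8*j - 12*sqrt(2) - 16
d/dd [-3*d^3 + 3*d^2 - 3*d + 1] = -9*d^2 + 6*d - 3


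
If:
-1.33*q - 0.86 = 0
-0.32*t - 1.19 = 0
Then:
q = -0.65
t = -3.72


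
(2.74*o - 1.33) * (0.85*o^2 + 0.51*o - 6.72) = 2.329*o^3 + 0.2669*o^2 - 19.0911*o + 8.9376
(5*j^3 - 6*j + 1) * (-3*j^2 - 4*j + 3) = -15*j^5 - 20*j^4 + 33*j^3 + 21*j^2 - 22*j + 3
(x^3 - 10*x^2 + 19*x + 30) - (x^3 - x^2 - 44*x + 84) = -9*x^2 + 63*x - 54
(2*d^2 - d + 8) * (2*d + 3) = 4*d^3 + 4*d^2 + 13*d + 24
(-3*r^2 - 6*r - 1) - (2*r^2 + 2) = -5*r^2 - 6*r - 3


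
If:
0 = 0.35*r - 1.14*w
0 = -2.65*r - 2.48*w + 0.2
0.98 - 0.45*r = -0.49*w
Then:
No Solution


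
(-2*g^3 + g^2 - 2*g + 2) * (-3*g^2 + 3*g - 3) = 6*g^5 - 9*g^4 + 15*g^3 - 15*g^2 + 12*g - 6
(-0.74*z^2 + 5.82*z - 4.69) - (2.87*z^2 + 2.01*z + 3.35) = -3.61*z^2 + 3.81*z - 8.04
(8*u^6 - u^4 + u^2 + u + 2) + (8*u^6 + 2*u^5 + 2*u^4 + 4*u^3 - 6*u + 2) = 16*u^6 + 2*u^5 + u^4 + 4*u^3 + u^2 - 5*u + 4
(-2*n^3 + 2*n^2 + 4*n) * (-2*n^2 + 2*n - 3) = 4*n^5 - 8*n^4 + 2*n^3 + 2*n^2 - 12*n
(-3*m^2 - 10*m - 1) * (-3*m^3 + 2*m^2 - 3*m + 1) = 9*m^5 + 24*m^4 - 8*m^3 + 25*m^2 - 7*m - 1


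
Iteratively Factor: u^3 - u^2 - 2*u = (u - 2)*(u^2 + u) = (u - 2)*(u + 1)*(u)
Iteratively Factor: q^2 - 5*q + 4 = (q - 1)*(q - 4)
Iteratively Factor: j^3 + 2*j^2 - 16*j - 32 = (j + 2)*(j^2 - 16) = (j - 4)*(j + 2)*(j + 4)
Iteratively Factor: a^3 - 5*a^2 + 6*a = (a - 3)*(a^2 - 2*a) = (a - 3)*(a - 2)*(a)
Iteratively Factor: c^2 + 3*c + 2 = (c + 1)*(c + 2)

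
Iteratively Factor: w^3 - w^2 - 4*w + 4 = (w - 1)*(w^2 - 4) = (w - 1)*(w + 2)*(w - 2)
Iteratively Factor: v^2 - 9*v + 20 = (v - 4)*(v - 5)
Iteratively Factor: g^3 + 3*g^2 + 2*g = (g + 1)*(g^2 + 2*g) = (g + 1)*(g + 2)*(g)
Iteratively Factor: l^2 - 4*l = (l)*(l - 4)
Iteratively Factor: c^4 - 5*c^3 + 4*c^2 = (c)*(c^3 - 5*c^2 + 4*c) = c*(c - 1)*(c^2 - 4*c) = c*(c - 4)*(c - 1)*(c)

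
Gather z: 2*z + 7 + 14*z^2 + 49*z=14*z^2 + 51*z + 7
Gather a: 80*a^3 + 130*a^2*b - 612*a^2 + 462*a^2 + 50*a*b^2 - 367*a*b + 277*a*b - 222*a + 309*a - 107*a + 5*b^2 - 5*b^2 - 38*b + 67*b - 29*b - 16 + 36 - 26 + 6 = 80*a^3 + a^2*(130*b - 150) + a*(50*b^2 - 90*b - 20)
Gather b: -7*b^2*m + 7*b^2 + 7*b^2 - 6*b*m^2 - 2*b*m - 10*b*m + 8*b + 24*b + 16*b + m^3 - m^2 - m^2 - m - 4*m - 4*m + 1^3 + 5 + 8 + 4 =b^2*(14 - 7*m) + b*(-6*m^2 - 12*m + 48) + m^3 - 2*m^2 - 9*m + 18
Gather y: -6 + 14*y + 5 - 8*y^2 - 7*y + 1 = -8*y^2 + 7*y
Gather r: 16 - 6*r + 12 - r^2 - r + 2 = -r^2 - 7*r + 30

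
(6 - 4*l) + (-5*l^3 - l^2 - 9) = -5*l^3 - l^2 - 4*l - 3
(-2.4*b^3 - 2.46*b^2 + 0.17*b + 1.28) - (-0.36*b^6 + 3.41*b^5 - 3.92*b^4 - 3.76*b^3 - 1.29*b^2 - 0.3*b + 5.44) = 0.36*b^6 - 3.41*b^5 + 3.92*b^4 + 1.36*b^3 - 1.17*b^2 + 0.47*b - 4.16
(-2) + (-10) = -12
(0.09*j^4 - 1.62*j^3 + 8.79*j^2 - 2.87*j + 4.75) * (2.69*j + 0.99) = 0.2421*j^5 - 4.2687*j^4 + 22.0413*j^3 + 0.9818*j^2 + 9.9362*j + 4.7025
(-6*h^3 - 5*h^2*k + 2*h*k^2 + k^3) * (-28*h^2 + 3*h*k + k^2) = 168*h^5 + 122*h^4*k - 77*h^3*k^2 - 27*h^2*k^3 + 5*h*k^4 + k^5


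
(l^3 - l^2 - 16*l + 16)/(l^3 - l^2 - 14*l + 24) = (l^2 - 5*l + 4)/(l^2 - 5*l + 6)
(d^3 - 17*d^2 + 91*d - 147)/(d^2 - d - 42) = (d^2 - 10*d + 21)/(d + 6)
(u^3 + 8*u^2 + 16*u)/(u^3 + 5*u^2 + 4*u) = (u + 4)/(u + 1)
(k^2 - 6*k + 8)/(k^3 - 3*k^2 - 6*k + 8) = (k - 2)/(k^2 + k - 2)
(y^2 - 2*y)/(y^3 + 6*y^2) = (y - 2)/(y*(y + 6))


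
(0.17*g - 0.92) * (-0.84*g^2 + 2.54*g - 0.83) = -0.1428*g^3 + 1.2046*g^2 - 2.4779*g + 0.7636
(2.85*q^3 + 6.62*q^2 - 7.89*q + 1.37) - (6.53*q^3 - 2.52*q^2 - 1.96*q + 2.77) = -3.68*q^3 + 9.14*q^2 - 5.93*q - 1.4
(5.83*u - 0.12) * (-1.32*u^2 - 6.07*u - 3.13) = -7.6956*u^3 - 35.2297*u^2 - 17.5195*u + 0.3756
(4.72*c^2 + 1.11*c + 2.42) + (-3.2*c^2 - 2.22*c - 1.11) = 1.52*c^2 - 1.11*c + 1.31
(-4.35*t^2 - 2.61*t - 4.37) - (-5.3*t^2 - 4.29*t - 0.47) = 0.95*t^2 + 1.68*t - 3.9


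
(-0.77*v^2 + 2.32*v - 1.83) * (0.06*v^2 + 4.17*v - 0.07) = -0.0462*v^4 - 3.0717*v^3 + 9.6185*v^2 - 7.7935*v + 0.1281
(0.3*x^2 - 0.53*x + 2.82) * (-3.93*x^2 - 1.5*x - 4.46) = -1.179*x^4 + 1.6329*x^3 - 11.6256*x^2 - 1.8662*x - 12.5772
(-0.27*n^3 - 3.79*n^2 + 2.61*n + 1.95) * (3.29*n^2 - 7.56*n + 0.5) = -0.8883*n^5 - 10.4279*n^4 + 37.1043*n^3 - 15.2111*n^2 - 13.437*n + 0.975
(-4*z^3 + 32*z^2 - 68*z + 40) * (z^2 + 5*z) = -4*z^5 + 12*z^4 + 92*z^3 - 300*z^2 + 200*z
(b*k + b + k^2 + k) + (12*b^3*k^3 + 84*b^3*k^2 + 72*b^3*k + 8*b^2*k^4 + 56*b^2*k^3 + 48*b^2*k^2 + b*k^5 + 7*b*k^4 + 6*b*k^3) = 12*b^3*k^3 + 84*b^3*k^2 + 72*b^3*k + 8*b^2*k^4 + 56*b^2*k^3 + 48*b^2*k^2 + b*k^5 + 7*b*k^4 + 6*b*k^3 + b*k + b + k^2 + k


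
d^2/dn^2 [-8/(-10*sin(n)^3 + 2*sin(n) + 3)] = 16*(450*sin(n)^6 - 620*sin(n)^4 + 135*sin(n)^3 + 62*sin(n)^2 - 93*sin(n) - 4)/(-10*sin(n)^3 + 2*sin(n) + 3)^3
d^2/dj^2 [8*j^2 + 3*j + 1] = 16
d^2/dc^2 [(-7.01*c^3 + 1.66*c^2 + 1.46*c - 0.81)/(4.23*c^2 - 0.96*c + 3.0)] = (-5.6843418860808e-14*c^4 + 230.722092*c^3 - 92.219094*c^2 - 469.968912*c + 57.354408)/(75.686967*c^6 - 51.531552*c^5 + 172.731204*c^4 - 73.979136*c^3 + 122.5044*c^2 - 25.92*c + 27.0)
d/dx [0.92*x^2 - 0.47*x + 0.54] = 1.84*x - 0.47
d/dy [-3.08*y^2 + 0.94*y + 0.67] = 0.94 - 6.16*y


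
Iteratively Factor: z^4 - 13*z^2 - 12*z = (z + 3)*(z^3 - 3*z^2 - 4*z) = z*(z + 3)*(z^2 - 3*z - 4) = z*(z + 1)*(z + 3)*(z - 4)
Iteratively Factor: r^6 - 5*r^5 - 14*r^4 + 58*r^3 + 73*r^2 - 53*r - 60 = (r + 1)*(r^5 - 6*r^4 - 8*r^3 + 66*r^2 + 7*r - 60) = (r - 1)*(r + 1)*(r^4 - 5*r^3 - 13*r^2 + 53*r + 60) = (r - 1)*(r + 1)*(r + 3)*(r^3 - 8*r^2 + 11*r + 20) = (r - 1)*(r + 1)^2*(r + 3)*(r^2 - 9*r + 20) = (r - 5)*(r - 1)*(r + 1)^2*(r + 3)*(r - 4)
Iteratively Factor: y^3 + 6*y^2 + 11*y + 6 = (y + 3)*(y^2 + 3*y + 2) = (y + 1)*(y + 3)*(y + 2)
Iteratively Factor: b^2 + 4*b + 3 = (b + 1)*(b + 3)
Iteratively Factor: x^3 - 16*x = (x + 4)*(x^2 - 4*x) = x*(x + 4)*(x - 4)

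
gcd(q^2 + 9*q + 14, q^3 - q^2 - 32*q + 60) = 1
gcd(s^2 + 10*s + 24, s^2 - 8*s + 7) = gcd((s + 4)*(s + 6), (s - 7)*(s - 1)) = 1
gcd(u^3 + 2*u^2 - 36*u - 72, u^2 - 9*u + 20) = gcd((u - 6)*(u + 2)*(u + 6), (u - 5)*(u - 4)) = 1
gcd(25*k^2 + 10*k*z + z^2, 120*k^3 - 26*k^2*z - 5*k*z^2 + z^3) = 5*k + z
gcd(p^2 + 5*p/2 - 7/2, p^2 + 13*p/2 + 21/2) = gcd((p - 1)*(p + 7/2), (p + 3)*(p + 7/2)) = p + 7/2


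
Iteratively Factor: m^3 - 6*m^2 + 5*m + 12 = (m + 1)*(m^2 - 7*m + 12) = (m - 3)*(m + 1)*(m - 4)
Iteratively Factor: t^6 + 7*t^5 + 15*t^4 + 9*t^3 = (t)*(t^5 + 7*t^4 + 15*t^3 + 9*t^2) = t*(t + 1)*(t^4 + 6*t^3 + 9*t^2) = t*(t + 1)*(t + 3)*(t^3 + 3*t^2) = t^2*(t + 1)*(t + 3)*(t^2 + 3*t) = t^3*(t + 1)*(t + 3)*(t + 3)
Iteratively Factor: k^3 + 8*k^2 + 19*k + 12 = (k + 4)*(k^2 + 4*k + 3) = (k + 1)*(k + 4)*(k + 3)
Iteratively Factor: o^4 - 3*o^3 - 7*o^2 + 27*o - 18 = (o - 2)*(o^3 - o^2 - 9*o + 9) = (o - 2)*(o - 1)*(o^2 - 9) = (o - 2)*(o - 1)*(o + 3)*(o - 3)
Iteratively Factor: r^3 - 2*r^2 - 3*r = (r + 1)*(r^2 - 3*r) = (r - 3)*(r + 1)*(r)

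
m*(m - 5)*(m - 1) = m^3 - 6*m^2 + 5*m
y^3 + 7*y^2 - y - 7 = (y - 1)*(y + 1)*(y + 7)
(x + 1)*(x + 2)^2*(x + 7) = x^4 + 12*x^3 + 43*x^2 + 60*x + 28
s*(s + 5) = s^2 + 5*s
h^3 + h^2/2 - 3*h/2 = h*(h - 1)*(h + 3/2)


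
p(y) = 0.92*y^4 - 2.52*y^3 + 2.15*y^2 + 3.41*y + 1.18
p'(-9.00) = -3330.37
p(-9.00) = 8017.84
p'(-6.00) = -1089.43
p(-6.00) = 1794.76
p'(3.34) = 70.55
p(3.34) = 57.15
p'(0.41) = 4.16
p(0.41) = 2.79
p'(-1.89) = -56.57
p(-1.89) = 31.17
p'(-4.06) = -384.94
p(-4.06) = 441.39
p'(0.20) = 4.00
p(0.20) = 1.93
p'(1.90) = 9.53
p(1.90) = 10.13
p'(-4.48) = -498.47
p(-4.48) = 626.24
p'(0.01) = 3.45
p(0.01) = 1.21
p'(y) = 3.68*y^3 - 7.56*y^2 + 4.3*y + 3.41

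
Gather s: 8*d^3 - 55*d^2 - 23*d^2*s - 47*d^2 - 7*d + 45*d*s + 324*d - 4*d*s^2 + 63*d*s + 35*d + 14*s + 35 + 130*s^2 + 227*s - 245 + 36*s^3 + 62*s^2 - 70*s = 8*d^3 - 102*d^2 + 352*d + 36*s^3 + s^2*(192 - 4*d) + s*(-23*d^2 + 108*d + 171) - 210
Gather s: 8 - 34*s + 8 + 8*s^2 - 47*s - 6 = 8*s^2 - 81*s + 10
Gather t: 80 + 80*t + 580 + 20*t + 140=100*t + 800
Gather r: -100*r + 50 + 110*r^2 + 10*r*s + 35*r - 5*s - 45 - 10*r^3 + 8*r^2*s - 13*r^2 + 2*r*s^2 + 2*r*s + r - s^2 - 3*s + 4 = -10*r^3 + r^2*(8*s + 97) + r*(2*s^2 + 12*s - 64) - s^2 - 8*s + 9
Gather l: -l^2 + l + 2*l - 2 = -l^2 + 3*l - 2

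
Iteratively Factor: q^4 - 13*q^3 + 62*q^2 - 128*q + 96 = (q - 4)*(q^3 - 9*q^2 + 26*q - 24) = (q - 4)^2*(q^2 - 5*q + 6) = (q - 4)^2*(q - 2)*(q - 3)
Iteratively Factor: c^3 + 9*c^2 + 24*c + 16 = (c + 4)*(c^2 + 5*c + 4) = (c + 1)*(c + 4)*(c + 4)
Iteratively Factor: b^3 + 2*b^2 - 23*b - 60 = (b + 4)*(b^2 - 2*b - 15) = (b + 3)*(b + 4)*(b - 5)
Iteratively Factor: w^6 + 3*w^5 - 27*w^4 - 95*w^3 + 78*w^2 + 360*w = (w + 3)*(w^5 - 27*w^3 - 14*w^2 + 120*w) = (w - 5)*(w + 3)*(w^4 + 5*w^3 - 2*w^2 - 24*w) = (w - 5)*(w + 3)*(w + 4)*(w^3 + w^2 - 6*w) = w*(w - 5)*(w + 3)*(w + 4)*(w^2 + w - 6) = w*(w - 5)*(w + 3)^2*(w + 4)*(w - 2)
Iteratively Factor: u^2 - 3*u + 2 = (u - 2)*(u - 1)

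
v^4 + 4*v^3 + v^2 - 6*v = v*(v - 1)*(v + 2)*(v + 3)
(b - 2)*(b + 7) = b^2 + 5*b - 14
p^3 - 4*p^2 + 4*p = p*(p - 2)^2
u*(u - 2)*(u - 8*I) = u^3 - 2*u^2 - 8*I*u^2 + 16*I*u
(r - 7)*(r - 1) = r^2 - 8*r + 7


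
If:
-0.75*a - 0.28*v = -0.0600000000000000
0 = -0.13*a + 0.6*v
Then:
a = 0.07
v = 0.02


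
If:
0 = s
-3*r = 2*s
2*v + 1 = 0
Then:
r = 0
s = 0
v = -1/2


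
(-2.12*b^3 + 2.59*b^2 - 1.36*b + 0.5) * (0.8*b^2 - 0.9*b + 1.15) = -1.696*b^5 + 3.98*b^4 - 5.857*b^3 + 4.6025*b^2 - 2.014*b + 0.575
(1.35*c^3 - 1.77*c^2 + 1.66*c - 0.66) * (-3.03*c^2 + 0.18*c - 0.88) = -4.0905*c^5 + 5.6061*c^4 - 6.5364*c^3 + 3.8562*c^2 - 1.5796*c + 0.5808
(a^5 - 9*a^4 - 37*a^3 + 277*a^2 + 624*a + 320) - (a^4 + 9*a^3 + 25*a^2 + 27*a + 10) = a^5 - 10*a^4 - 46*a^3 + 252*a^2 + 597*a + 310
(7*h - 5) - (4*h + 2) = 3*h - 7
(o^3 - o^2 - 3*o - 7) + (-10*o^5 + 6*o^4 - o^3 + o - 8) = -10*o^5 + 6*o^4 - o^2 - 2*o - 15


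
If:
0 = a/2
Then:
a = 0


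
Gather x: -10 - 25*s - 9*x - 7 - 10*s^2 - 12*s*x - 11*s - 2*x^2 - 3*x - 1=-10*s^2 - 36*s - 2*x^2 + x*(-12*s - 12) - 18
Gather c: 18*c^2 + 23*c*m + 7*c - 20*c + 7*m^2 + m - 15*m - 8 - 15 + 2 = 18*c^2 + c*(23*m - 13) + 7*m^2 - 14*m - 21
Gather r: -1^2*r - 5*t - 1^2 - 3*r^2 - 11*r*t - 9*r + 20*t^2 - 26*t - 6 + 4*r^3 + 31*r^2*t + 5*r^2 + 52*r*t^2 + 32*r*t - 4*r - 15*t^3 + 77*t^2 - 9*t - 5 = 4*r^3 + r^2*(31*t + 2) + r*(52*t^2 + 21*t - 14) - 15*t^3 + 97*t^2 - 40*t - 12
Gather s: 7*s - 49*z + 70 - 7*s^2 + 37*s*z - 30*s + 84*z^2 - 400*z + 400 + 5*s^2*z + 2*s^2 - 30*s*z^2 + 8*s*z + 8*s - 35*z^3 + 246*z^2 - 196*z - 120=s^2*(5*z - 5) + s*(-30*z^2 + 45*z - 15) - 35*z^3 + 330*z^2 - 645*z + 350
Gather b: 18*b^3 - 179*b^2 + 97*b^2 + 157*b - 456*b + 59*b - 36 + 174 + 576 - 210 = 18*b^3 - 82*b^2 - 240*b + 504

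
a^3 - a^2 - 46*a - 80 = (a - 8)*(a + 2)*(a + 5)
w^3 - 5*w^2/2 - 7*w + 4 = (w - 4)*(w - 1/2)*(w + 2)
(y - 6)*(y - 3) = y^2 - 9*y + 18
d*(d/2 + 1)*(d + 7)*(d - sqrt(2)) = d^4/2 - sqrt(2)*d^3/2 + 9*d^3/2 - 9*sqrt(2)*d^2/2 + 7*d^2 - 7*sqrt(2)*d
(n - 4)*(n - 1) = n^2 - 5*n + 4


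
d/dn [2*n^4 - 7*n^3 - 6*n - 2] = 8*n^3 - 21*n^2 - 6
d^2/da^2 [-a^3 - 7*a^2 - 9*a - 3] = -6*a - 14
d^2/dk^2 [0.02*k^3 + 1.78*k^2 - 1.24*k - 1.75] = 0.12*k + 3.56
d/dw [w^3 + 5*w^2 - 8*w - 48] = 3*w^2 + 10*w - 8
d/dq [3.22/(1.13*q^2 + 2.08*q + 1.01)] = (-7.2772*q - 6.6976)/(1.13*q^2 + 2.08*q + 1.01)^2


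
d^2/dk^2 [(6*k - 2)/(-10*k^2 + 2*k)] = 2*(-75*k^3 + 75*k^2 - 15*k + 1)/(k^3*(125*k^3 - 75*k^2 + 15*k - 1))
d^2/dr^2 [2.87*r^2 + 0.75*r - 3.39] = 5.74000000000000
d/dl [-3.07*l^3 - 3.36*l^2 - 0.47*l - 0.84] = -9.21*l^2 - 6.72*l - 0.47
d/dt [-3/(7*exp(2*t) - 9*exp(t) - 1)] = (42*exp(t) - 27)*exp(t)/(-7*exp(2*t) + 9*exp(t) + 1)^2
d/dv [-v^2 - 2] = -2*v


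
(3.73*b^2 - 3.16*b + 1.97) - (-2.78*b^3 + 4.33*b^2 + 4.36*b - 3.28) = 2.78*b^3 - 0.6*b^2 - 7.52*b + 5.25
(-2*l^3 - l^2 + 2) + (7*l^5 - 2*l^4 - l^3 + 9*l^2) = 7*l^5 - 2*l^4 - 3*l^3 + 8*l^2 + 2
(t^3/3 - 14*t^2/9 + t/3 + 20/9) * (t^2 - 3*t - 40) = t^5/3 - 23*t^4/9 - 25*t^3/3 + 571*t^2/9 - 20*t - 800/9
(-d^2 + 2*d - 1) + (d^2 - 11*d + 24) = 23 - 9*d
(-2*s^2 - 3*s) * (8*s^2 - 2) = -16*s^4 - 24*s^3 + 4*s^2 + 6*s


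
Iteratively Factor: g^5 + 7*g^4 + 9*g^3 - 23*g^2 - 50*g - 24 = (g + 4)*(g^4 + 3*g^3 - 3*g^2 - 11*g - 6) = (g + 3)*(g + 4)*(g^3 - 3*g - 2) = (g + 1)*(g + 3)*(g + 4)*(g^2 - g - 2) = (g + 1)^2*(g + 3)*(g + 4)*(g - 2)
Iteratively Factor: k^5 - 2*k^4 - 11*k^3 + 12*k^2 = (k + 3)*(k^4 - 5*k^3 + 4*k^2) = k*(k + 3)*(k^3 - 5*k^2 + 4*k) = k^2*(k + 3)*(k^2 - 5*k + 4) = k^2*(k - 1)*(k + 3)*(k - 4)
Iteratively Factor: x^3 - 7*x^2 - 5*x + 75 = (x - 5)*(x^2 - 2*x - 15) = (x - 5)^2*(x + 3)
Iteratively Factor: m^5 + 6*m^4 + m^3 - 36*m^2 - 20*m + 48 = (m + 3)*(m^4 + 3*m^3 - 8*m^2 - 12*m + 16) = (m - 1)*(m + 3)*(m^3 + 4*m^2 - 4*m - 16) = (m - 1)*(m + 2)*(m + 3)*(m^2 + 2*m - 8) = (m - 1)*(m + 2)*(m + 3)*(m + 4)*(m - 2)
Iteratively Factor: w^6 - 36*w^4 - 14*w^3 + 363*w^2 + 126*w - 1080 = (w - 3)*(w^5 + 3*w^4 - 27*w^3 - 95*w^2 + 78*w + 360) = (w - 3)*(w + 4)*(w^4 - w^3 - 23*w^2 - 3*w + 90) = (w - 5)*(w - 3)*(w + 4)*(w^3 + 4*w^2 - 3*w - 18) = (w - 5)*(w - 3)*(w + 3)*(w + 4)*(w^2 + w - 6) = (w - 5)*(w - 3)*(w - 2)*(w + 3)*(w + 4)*(w + 3)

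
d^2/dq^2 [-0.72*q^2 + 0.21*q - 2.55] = -1.44000000000000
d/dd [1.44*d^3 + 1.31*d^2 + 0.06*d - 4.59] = 4.32*d^2 + 2.62*d + 0.06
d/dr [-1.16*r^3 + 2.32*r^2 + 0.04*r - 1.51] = -3.48*r^2 + 4.64*r + 0.04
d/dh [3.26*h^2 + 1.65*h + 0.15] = 6.52*h + 1.65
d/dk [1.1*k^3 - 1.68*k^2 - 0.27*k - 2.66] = 3.3*k^2 - 3.36*k - 0.27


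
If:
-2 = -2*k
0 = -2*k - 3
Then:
No Solution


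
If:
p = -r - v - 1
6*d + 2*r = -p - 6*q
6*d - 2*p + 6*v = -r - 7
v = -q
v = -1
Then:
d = -17/12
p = -5/2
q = 1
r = 5/2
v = -1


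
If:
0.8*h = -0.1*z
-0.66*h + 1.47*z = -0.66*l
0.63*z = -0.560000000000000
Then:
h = 0.11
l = 2.09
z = -0.89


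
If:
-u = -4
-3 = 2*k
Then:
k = -3/2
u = 4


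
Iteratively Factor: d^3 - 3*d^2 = (d - 3)*(d^2) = d*(d - 3)*(d)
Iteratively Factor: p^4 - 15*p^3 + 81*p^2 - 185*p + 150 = (p - 5)*(p^3 - 10*p^2 + 31*p - 30) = (p - 5)*(p - 2)*(p^2 - 8*p + 15) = (p - 5)*(p - 3)*(p - 2)*(p - 5)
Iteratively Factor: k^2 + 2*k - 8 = (k - 2)*(k + 4)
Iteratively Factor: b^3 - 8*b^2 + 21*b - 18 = (b - 2)*(b^2 - 6*b + 9) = (b - 3)*(b - 2)*(b - 3)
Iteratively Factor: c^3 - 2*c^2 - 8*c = (c + 2)*(c^2 - 4*c) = (c - 4)*(c + 2)*(c)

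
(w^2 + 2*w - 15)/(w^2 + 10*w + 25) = (w - 3)/(w + 5)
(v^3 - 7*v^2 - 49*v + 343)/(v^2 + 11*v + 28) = (v^2 - 14*v + 49)/(v + 4)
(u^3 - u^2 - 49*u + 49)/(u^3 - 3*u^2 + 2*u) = (u^2 - 49)/(u*(u - 2))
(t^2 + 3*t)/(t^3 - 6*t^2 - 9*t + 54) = t/(t^2 - 9*t + 18)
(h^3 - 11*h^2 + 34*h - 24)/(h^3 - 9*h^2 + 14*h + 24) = (h - 1)/(h + 1)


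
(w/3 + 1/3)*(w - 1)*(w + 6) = w^3/3 + 2*w^2 - w/3 - 2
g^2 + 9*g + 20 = (g + 4)*(g + 5)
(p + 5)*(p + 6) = p^2 + 11*p + 30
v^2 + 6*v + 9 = (v + 3)^2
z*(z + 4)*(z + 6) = z^3 + 10*z^2 + 24*z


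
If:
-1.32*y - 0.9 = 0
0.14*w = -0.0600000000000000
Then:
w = -0.43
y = -0.68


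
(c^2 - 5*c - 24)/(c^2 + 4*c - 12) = (c^2 - 5*c - 24)/(c^2 + 4*c - 12)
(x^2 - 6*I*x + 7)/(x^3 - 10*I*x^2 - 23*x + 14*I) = (x + I)/(x^2 - 3*I*x - 2)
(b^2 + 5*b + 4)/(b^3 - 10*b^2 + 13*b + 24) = (b + 4)/(b^2 - 11*b + 24)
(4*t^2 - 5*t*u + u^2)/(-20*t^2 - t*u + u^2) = (-4*t^2 + 5*t*u - u^2)/(20*t^2 + t*u - u^2)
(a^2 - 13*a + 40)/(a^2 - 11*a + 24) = (a - 5)/(a - 3)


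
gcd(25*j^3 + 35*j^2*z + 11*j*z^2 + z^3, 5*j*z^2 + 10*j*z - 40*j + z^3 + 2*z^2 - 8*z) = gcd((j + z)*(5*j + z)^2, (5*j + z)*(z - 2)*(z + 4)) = 5*j + z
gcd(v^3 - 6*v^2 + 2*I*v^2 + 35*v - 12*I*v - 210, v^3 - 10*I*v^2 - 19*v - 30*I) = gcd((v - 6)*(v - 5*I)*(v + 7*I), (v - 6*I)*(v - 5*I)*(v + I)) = v - 5*I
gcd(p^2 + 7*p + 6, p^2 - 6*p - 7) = p + 1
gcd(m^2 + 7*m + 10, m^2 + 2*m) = m + 2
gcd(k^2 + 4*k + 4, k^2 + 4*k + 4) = k^2 + 4*k + 4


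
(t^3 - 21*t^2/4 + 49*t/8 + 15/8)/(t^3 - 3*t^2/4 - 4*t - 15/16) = 2*(t - 3)/(2*t + 3)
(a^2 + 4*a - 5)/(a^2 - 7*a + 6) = (a + 5)/(a - 6)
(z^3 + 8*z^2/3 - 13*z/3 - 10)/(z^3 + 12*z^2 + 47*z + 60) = (3*z^2 - z - 10)/(3*(z^2 + 9*z + 20))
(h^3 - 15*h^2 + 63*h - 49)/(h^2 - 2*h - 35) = (h^2 - 8*h + 7)/(h + 5)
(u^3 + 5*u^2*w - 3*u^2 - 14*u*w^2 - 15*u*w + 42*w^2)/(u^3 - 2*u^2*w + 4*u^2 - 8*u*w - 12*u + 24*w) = (u^2 + 7*u*w - 3*u - 21*w)/(u^2 + 4*u - 12)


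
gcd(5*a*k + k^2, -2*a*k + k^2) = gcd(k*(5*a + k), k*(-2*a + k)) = k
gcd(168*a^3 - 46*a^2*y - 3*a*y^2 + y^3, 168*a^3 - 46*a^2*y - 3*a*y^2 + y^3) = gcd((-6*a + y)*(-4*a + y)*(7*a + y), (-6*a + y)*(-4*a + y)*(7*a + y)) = 168*a^3 - 46*a^2*y - 3*a*y^2 + y^3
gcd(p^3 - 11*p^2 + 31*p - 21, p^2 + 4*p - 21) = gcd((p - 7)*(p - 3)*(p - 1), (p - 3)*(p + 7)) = p - 3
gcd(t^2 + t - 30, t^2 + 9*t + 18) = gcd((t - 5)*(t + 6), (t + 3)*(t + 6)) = t + 6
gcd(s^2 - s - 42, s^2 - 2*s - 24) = 1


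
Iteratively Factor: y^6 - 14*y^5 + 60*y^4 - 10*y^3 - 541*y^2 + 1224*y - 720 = (y + 3)*(y^5 - 17*y^4 + 111*y^3 - 343*y^2 + 488*y - 240) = (y - 3)*(y + 3)*(y^4 - 14*y^3 + 69*y^2 - 136*y + 80) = (y - 4)*(y - 3)*(y + 3)*(y^3 - 10*y^2 + 29*y - 20) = (y - 4)*(y - 3)*(y - 1)*(y + 3)*(y^2 - 9*y + 20) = (y - 5)*(y - 4)*(y - 3)*(y - 1)*(y + 3)*(y - 4)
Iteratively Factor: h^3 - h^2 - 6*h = (h + 2)*(h^2 - 3*h) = h*(h + 2)*(h - 3)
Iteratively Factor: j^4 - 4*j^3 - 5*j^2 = (j)*(j^3 - 4*j^2 - 5*j) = j^2*(j^2 - 4*j - 5) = j^2*(j - 5)*(j + 1)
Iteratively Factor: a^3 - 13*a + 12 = (a + 4)*(a^2 - 4*a + 3) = (a - 1)*(a + 4)*(a - 3)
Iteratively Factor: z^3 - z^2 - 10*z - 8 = (z + 2)*(z^2 - 3*z - 4) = (z + 1)*(z + 2)*(z - 4)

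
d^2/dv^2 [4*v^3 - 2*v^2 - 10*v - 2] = 24*v - 4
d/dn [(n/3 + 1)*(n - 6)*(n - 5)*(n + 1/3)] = 4*n^3/3 - 23*n^2/3 - 34*n/9 + 89/3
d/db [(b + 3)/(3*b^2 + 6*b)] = (b*(b + 2) - 2*(b + 1)*(b + 3))/(3*b^2*(b + 2)^2)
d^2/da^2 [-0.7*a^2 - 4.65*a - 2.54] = -1.40000000000000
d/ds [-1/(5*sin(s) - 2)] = 5*cos(s)/(5*sin(s) - 2)^2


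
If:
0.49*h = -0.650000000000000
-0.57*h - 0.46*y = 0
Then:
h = -1.33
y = 1.64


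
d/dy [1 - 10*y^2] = -20*y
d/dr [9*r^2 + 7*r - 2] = 18*r + 7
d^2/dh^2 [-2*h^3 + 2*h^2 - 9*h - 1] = 4 - 12*h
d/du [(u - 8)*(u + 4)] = 2*u - 4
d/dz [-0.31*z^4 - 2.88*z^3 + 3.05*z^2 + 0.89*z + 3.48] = -1.24*z^3 - 8.64*z^2 + 6.1*z + 0.89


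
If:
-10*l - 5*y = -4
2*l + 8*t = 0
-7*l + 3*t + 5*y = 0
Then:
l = 16/71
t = -4/71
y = 124/355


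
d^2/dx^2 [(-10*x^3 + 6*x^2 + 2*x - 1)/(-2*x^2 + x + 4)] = 2*(70*x^3 - 12*x^2 + 426*x - 79)/(8*x^6 - 12*x^5 - 42*x^4 + 47*x^3 + 84*x^2 - 48*x - 64)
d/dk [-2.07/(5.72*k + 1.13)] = 11.8404/(5.72*k + 1.13)^2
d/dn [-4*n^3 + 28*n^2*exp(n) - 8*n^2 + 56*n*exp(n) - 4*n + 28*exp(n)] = 28*n^2*exp(n) - 12*n^2 + 112*n*exp(n) - 16*n + 84*exp(n) - 4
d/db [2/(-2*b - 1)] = 4/(2*b + 1)^2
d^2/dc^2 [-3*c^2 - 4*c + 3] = -6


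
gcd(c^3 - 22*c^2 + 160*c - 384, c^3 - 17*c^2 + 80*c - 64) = c^2 - 16*c + 64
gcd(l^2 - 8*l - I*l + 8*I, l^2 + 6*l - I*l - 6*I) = l - I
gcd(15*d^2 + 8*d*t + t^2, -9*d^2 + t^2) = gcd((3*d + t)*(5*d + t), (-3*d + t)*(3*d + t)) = 3*d + t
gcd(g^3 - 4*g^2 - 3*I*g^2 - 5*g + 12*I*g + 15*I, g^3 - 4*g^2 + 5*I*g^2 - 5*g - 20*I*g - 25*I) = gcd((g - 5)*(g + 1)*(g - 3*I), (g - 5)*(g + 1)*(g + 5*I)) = g^2 - 4*g - 5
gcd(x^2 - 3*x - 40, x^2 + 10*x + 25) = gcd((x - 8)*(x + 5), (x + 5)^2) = x + 5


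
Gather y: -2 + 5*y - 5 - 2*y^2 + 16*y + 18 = -2*y^2 + 21*y + 11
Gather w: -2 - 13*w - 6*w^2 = -6*w^2 - 13*w - 2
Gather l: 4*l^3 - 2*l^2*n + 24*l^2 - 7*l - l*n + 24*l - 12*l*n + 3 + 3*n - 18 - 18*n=4*l^3 + l^2*(24 - 2*n) + l*(17 - 13*n) - 15*n - 15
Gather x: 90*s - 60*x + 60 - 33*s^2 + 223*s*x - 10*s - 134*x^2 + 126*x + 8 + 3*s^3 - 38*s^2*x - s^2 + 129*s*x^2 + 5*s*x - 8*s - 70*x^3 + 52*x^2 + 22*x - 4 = 3*s^3 - 34*s^2 + 72*s - 70*x^3 + x^2*(129*s - 82) + x*(-38*s^2 + 228*s + 88) + 64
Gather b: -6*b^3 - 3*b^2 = -6*b^3 - 3*b^2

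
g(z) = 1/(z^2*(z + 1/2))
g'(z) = -1/(z^2*(z + 1/2)^2) - 2/(z^3*(z + 1/2))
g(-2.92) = -0.05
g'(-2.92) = -0.05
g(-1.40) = -0.57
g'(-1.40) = -1.44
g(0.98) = 0.70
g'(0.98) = -1.91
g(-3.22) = -0.04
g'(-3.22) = -0.04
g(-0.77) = -6.25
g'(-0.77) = -39.36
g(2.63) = 0.05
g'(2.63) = -0.05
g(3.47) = 0.02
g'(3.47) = -0.02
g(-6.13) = -0.00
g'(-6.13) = -0.00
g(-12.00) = 0.00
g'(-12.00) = 0.00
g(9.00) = 0.00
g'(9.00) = 0.00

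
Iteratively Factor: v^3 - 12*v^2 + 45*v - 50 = (v - 5)*(v^2 - 7*v + 10) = (v - 5)*(v - 2)*(v - 5)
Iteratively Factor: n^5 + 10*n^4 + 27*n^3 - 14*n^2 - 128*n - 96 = (n - 2)*(n^4 + 12*n^3 + 51*n^2 + 88*n + 48) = (n - 2)*(n + 4)*(n^3 + 8*n^2 + 19*n + 12) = (n - 2)*(n + 1)*(n + 4)*(n^2 + 7*n + 12) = (n - 2)*(n + 1)*(n + 4)^2*(n + 3)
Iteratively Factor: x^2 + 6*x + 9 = (x + 3)*(x + 3)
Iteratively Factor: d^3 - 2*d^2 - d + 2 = (d - 1)*(d^2 - d - 2) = (d - 1)*(d + 1)*(d - 2)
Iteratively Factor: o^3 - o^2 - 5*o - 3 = (o - 3)*(o^2 + 2*o + 1) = (o - 3)*(o + 1)*(o + 1)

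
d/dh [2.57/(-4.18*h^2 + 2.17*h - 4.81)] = (21.4852*h - 5.5769)/(4.18*h^2 - 2.17*h + 4.81)^2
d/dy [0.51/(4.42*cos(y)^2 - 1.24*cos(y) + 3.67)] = (4.5084*cos(y) - 0.6324)*sin(y)/(4.42*cos(y)^2 - 1.24*cos(y) + 3.67)^2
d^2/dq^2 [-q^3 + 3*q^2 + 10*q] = 6 - 6*q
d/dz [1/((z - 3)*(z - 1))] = 2*(2 - z)/(z^4 - 8*z^3 + 22*z^2 - 24*z + 9)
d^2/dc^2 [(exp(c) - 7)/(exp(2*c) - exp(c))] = (exp(3*c) - 27*exp(2*c) + 21*exp(c) - 7)*exp(-c)/(exp(3*c) - 3*exp(2*c) + 3*exp(c) - 1)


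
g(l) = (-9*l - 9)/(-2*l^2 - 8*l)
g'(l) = (-9*l - 9)*(4*l + 8)/(-2*l^2 - 8*l)^2 - 9/(-2*l^2 - 8*l) = 9*(l*(l + 4) - 2*(l + 1)*(l + 2))/(2*l^2*(l + 4)^2)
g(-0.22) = -4.22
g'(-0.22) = -23.48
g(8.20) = 0.41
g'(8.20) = -0.04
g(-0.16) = -6.15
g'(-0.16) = -44.17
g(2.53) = 0.96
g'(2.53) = -0.25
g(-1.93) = 1.05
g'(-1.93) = -1.09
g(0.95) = 1.87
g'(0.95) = -1.38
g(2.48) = 0.97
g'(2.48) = -0.26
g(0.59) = 2.64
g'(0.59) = -3.39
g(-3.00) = 3.00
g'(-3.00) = -3.50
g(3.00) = 0.86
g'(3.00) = -0.19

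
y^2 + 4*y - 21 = (y - 3)*(y + 7)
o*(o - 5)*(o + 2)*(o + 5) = o^4 + 2*o^3 - 25*o^2 - 50*o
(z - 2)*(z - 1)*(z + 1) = z^3 - 2*z^2 - z + 2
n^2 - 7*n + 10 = (n - 5)*(n - 2)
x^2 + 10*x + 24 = (x + 4)*(x + 6)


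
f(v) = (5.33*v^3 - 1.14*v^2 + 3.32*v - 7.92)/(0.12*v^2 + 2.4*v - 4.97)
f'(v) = (-0.24*v - 2.4)*(5.33*v^3 - 1.14*v^2 + 3.32*v - 7.92)/(0.12*v^2 + 2.4*v - 4.97)^2 + (15.99*v^2 - 2.28*v + 3.32)/(0.12*v^2 + 2.4*v - 4.97) = (0.6396*v^4 + 25.584*v^3 - 82.6047*v^2 + 13.2324*v + 2.5076)/(0.0144*v^4 + 0.576*v^3 + 4.5672*v^2 - 23.856*v + 24.7009)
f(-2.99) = 15.40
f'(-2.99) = -11.49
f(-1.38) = 3.56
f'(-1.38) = -3.67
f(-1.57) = 4.33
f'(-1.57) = -4.45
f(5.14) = 66.70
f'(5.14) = 16.29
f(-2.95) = 14.94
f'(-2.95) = -11.26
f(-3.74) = 25.69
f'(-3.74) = -16.05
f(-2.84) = 13.74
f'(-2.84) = -10.64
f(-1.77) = 5.31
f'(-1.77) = -5.31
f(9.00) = 144.79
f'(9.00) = 23.44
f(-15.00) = 1310.16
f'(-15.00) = -372.76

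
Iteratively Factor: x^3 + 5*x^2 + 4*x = (x + 4)*(x^2 + x) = x*(x + 4)*(x + 1)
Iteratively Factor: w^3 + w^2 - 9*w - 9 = (w - 3)*(w^2 + 4*w + 3) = (w - 3)*(w + 1)*(w + 3)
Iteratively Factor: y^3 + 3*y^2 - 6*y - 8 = (y + 1)*(y^2 + 2*y - 8) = (y - 2)*(y + 1)*(y + 4)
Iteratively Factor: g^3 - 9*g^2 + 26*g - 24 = (g - 3)*(g^2 - 6*g + 8) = (g - 4)*(g - 3)*(g - 2)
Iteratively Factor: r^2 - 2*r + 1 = (r - 1)*(r - 1)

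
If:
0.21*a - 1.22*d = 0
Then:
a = 5.80952380952381*d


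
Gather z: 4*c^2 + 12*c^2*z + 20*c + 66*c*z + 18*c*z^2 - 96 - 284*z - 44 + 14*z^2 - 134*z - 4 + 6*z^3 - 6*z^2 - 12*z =4*c^2 + 20*c + 6*z^3 + z^2*(18*c + 8) + z*(12*c^2 + 66*c - 430) - 144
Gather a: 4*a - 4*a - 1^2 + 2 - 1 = 0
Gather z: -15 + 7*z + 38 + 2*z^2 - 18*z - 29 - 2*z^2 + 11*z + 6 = 0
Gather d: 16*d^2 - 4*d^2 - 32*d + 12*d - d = 12*d^2 - 21*d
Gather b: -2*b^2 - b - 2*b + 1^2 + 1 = -2*b^2 - 3*b + 2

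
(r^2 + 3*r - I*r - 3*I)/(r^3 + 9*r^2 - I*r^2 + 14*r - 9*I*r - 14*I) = (r + 3)/(r^2 + 9*r + 14)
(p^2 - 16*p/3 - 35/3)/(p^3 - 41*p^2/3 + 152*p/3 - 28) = (3*p + 5)/(3*p^2 - 20*p + 12)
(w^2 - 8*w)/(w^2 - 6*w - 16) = w/(w + 2)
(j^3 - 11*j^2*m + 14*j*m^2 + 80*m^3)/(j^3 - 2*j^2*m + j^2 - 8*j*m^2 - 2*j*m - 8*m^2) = (j^2 - 13*j*m + 40*m^2)/(j^2 - 4*j*m + j - 4*m)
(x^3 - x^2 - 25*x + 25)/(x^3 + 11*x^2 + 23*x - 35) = (x - 5)/(x + 7)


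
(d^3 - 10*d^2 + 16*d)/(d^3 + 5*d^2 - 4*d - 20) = d*(d - 8)/(d^2 + 7*d + 10)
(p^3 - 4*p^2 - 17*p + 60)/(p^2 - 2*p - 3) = (p^2 - p - 20)/(p + 1)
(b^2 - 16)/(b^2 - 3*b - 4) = (b + 4)/(b + 1)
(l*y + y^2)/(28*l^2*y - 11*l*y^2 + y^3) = (l + y)/(28*l^2 - 11*l*y + y^2)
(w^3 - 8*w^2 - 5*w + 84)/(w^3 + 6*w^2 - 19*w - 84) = (w - 7)/(w + 7)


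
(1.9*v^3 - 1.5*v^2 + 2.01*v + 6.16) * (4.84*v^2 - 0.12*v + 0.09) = 9.196*v^5 - 7.488*v^4 + 10.0794*v^3 + 29.4382*v^2 - 0.5583*v + 0.5544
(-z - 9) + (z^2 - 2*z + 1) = z^2 - 3*z - 8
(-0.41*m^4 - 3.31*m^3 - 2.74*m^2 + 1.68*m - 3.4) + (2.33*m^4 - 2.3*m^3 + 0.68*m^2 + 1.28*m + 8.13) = 1.92*m^4 - 5.61*m^3 - 2.06*m^2 + 2.96*m + 4.73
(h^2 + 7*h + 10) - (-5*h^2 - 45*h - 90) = 6*h^2 + 52*h + 100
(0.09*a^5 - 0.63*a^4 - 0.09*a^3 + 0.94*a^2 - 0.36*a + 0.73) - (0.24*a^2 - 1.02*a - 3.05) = 0.09*a^5 - 0.63*a^4 - 0.09*a^3 + 0.7*a^2 + 0.66*a + 3.78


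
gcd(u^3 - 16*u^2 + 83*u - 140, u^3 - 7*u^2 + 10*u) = u - 5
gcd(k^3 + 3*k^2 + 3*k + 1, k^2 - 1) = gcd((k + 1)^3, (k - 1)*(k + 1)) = k + 1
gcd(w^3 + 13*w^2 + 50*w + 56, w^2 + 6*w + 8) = w^2 + 6*w + 8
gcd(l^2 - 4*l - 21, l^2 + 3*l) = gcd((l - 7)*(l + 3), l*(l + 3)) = l + 3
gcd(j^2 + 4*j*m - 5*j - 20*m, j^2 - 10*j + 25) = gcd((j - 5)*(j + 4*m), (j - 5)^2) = j - 5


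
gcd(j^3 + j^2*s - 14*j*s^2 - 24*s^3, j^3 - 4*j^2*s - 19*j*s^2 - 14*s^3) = j + 2*s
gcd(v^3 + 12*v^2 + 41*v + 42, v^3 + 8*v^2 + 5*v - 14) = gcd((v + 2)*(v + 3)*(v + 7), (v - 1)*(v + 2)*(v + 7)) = v^2 + 9*v + 14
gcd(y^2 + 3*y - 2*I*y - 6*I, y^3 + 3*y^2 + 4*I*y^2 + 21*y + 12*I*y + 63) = y + 3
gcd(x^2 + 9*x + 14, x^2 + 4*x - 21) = x + 7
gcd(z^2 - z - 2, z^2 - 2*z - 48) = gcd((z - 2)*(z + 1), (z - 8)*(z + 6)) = 1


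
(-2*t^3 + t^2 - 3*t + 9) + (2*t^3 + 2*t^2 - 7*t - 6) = 3*t^2 - 10*t + 3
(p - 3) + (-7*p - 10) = -6*p - 13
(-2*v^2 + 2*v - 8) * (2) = -4*v^2 + 4*v - 16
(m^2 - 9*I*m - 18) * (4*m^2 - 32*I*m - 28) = 4*m^4 - 68*I*m^3 - 388*m^2 + 828*I*m + 504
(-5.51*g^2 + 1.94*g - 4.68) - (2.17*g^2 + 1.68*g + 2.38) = -7.68*g^2 + 0.26*g - 7.06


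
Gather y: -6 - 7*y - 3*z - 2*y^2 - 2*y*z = -2*y^2 + y*(-2*z - 7) - 3*z - 6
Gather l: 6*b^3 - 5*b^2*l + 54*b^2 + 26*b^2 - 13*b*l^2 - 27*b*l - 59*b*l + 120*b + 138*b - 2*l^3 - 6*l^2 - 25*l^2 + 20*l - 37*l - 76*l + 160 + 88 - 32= 6*b^3 + 80*b^2 + 258*b - 2*l^3 + l^2*(-13*b - 31) + l*(-5*b^2 - 86*b - 93) + 216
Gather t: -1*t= -t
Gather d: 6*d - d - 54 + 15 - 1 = 5*d - 40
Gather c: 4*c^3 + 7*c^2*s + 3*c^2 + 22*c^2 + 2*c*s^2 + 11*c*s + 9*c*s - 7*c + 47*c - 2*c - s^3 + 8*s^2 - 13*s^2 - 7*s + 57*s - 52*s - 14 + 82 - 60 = 4*c^3 + c^2*(7*s + 25) + c*(2*s^2 + 20*s + 38) - s^3 - 5*s^2 - 2*s + 8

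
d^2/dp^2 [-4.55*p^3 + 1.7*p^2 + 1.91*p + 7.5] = 3.4 - 27.3*p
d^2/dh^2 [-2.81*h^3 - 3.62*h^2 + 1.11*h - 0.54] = -16.86*h - 7.24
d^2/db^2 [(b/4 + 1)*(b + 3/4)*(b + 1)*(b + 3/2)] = 3*b^2 + 87*b/8 + 131/16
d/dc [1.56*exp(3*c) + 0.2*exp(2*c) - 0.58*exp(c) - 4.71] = (4.68*exp(2*c) + 0.4*exp(c) - 0.58)*exp(c)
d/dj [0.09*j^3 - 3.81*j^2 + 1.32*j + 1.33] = 0.27*j^2 - 7.62*j + 1.32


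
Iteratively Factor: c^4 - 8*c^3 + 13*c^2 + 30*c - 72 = (c - 3)*(c^3 - 5*c^2 - 2*c + 24) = (c - 3)*(c + 2)*(c^2 - 7*c + 12) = (c - 4)*(c - 3)*(c + 2)*(c - 3)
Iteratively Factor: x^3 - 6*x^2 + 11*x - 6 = (x - 1)*(x^2 - 5*x + 6) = (x - 3)*(x - 1)*(x - 2)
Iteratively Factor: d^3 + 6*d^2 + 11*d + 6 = (d + 1)*(d^2 + 5*d + 6) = (d + 1)*(d + 3)*(d + 2)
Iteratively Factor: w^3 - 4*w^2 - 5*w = (w - 5)*(w^2 + w) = (w - 5)*(w + 1)*(w)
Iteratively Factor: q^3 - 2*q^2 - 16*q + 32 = (q - 4)*(q^2 + 2*q - 8) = (q - 4)*(q - 2)*(q + 4)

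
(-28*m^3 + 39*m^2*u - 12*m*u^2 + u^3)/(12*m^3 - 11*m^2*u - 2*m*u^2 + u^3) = (-7*m + u)/(3*m + u)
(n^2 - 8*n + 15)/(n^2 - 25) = (n - 3)/(n + 5)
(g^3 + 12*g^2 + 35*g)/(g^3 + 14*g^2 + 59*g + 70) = g/(g + 2)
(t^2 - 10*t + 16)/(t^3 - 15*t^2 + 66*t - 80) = 1/(t - 5)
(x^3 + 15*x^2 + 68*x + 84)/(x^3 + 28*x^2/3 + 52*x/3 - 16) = 3*(x^2 + 9*x + 14)/(3*x^2 + 10*x - 8)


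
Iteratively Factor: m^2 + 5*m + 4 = (m + 1)*(m + 4)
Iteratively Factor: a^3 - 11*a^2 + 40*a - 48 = (a - 4)*(a^2 - 7*a + 12) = (a - 4)^2*(a - 3)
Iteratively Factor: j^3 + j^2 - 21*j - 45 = (j + 3)*(j^2 - 2*j - 15) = (j - 5)*(j + 3)*(j + 3)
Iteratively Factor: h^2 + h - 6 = (h - 2)*(h + 3)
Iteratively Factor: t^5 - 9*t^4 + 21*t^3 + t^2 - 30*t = (t)*(t^4 - 9*t^3 + 21*t^2 + t - 30) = t*(t - 3)*(t^3 - 6*t^2 + 3*t + 10) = t*(t - 5)*(t - 3)*(t^2 - t - 2) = t*(t - 5)*(t - 3)*(t + 1)*(t - 2)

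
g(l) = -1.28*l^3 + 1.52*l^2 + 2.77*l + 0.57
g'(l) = -3.84*l^2 + 3.04*l + 2.77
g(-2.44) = 21.45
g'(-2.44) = -27.51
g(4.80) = -92.67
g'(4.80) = -71.11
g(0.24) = 1.30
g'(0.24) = 3.28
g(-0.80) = -0.02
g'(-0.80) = -2.12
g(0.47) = 2.07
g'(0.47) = 3.35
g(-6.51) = 400.10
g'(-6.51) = -179.76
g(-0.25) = -0.01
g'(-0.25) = 1.77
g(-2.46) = 22.01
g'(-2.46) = -27.95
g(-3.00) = 40.50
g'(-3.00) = -40.91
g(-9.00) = 1031.88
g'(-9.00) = -335.63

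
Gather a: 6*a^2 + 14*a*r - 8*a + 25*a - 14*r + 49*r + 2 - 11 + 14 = 6*a^2 + a*(14*r + 17) + 35*r + 5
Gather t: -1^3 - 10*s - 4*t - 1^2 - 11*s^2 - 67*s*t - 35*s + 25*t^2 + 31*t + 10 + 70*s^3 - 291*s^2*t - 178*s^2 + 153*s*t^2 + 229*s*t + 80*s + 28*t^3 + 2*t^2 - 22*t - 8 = 70*s^3 - 189*s^2 + 35*s + 28*t^3 + t^2*(153*s + 27) + t*(-291*s^2 + 162*s + 5)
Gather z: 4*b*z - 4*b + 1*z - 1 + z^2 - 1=-4*b + z^2 + z*(4*b + 1) - 2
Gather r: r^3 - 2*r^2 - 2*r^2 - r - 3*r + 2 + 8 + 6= r^3 - 4*r^2 - 4*r + 16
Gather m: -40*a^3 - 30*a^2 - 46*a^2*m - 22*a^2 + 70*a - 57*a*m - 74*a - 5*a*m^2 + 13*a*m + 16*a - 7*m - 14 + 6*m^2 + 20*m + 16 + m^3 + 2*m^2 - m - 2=-40*a^3 - 52*a^2 + 12*a + m^3 + m^2*(8 - 5*a) + m*(-46*a^2 - 44*a + 12)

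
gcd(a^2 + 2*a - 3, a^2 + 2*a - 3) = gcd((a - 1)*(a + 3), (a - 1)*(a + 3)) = a^2 + 2*a - 3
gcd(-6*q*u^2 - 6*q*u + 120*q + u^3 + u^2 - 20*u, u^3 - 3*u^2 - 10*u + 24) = u - 4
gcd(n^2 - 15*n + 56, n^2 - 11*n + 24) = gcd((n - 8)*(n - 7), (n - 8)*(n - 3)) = n - 8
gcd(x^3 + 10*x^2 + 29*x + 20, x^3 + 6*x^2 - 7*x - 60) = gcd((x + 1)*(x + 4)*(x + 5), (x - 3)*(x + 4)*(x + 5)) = x^2 + 9*x + 20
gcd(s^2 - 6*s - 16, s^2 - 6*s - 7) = 1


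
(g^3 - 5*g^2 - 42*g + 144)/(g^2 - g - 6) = (g^2 - 2*g - 48)/(g + 2)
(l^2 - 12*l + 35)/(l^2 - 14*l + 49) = (l - 5)/(l - 7)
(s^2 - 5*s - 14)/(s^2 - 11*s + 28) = (s + 2)/(s - 4)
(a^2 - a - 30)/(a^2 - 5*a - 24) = (-a^2 + a + 30)/(-a^2 + 5*a + 24)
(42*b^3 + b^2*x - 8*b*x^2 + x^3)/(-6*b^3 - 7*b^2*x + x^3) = (-7*b + x)/(b + x)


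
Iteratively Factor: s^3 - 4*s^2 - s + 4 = (s + 1)*(s^2 - 5*s + 4) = (s - 1)*(s + 1)*(s - 4)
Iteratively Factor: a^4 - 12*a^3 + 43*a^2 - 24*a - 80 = (a - 4)*(a^3 - 8*a^2 + 11*a + 20) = (a - 5)*(a - 4)*(a^2 - 3*a - 4) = (a - 5)*(a - 4)*(a + 1)*(a - 4)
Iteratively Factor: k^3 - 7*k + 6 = (k - 2)*(k^2 + 2*k - 3) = (k - 2)*(k - 1)*(k + 3)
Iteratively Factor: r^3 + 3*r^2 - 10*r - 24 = (r - 3)*(r^2 + 6*r + 8) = (r - 3)*(r + 2)*(r + 4)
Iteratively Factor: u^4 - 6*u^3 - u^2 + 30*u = (u + 2)*(u^3 - 8*u^2 + 15*u) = (u - 3)*(u + 2)*(u^2 - 5*u) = (u - 5)*(u - 3)*(u + 2)*(u)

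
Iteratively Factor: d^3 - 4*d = (d + 2)*(d^2 - 2*d) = d*(d + 2)*(d - 2)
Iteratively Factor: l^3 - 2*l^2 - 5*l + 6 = (l - 1)*(l^2 - l - 6) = (l - 3)*(l - 1)*(l + 2)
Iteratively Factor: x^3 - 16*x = (x)*(x^2 - 16) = x*(x + 4)*(x - 4)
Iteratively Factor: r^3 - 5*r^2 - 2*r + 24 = (r - 4)*(r^2 - r - 6) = (r - 4)*(r + 2)*(r - 3)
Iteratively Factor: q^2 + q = (q)*(q + 1)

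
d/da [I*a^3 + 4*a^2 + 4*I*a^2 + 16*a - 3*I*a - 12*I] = 3*I*a^2 + 8*a*(1 + I) + 16 - 3*I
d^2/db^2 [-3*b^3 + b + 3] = -18*b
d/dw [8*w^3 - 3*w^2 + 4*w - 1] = 24*w^2 - 6*w + 4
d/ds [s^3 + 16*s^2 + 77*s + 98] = 3*s^2 + 32*s + 77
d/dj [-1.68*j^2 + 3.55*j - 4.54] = 3.55 - 3.36*j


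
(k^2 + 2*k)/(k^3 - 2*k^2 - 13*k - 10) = k/(k^2 - 4*k - 5)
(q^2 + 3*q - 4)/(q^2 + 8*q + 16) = (q - 1)/(q + 4)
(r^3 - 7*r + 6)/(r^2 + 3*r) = r - 3 + 2/r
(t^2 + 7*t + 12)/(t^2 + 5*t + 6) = (t + 4)/(t + 2)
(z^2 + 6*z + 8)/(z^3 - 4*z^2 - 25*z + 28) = (z + 2)/(z^2 - 8*z + 7)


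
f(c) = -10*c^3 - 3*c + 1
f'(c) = -30*c^2 - 3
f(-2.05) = 93.30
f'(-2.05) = -129.08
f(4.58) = -973.46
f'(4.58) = -632.29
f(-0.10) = 1.31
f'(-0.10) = -3.30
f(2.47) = -157.10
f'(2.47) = -186.03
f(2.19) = -110.60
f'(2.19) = -146.88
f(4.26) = -784.87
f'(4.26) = -547.43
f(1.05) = -13.73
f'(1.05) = -36.08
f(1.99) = -83.78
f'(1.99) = -121.80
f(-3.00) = 280.00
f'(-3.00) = -273.00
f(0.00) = 1.00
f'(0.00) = -3.00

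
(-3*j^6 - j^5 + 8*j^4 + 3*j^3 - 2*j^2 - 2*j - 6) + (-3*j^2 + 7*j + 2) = -3*j^6 - j^5 + 8*j^4 + 3*j^3 - 5*j^2 + 5*j - 4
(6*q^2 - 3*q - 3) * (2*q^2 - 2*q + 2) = 12*q^4 - 18*q^3 + 12*q^2 - 6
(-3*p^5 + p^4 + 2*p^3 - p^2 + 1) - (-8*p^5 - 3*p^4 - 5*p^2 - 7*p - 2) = 5*p^5 + 4*p^4 + 2*p^3 + 4*p^2 + 7*p + 3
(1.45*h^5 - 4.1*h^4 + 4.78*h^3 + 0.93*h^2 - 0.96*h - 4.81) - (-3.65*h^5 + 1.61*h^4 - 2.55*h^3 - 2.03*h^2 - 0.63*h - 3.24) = 5.1*h^5 - 5.71*h^4 + 7.33*h^3 + 2.96*h^2 - 0.33*h - 1.57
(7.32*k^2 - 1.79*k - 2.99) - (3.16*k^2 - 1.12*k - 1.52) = 4.16*k^2 - 0.67*k - 1.47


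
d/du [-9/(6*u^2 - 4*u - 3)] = 36*(3*u - 1)/(-6*u^2 + 4*u + 3)^2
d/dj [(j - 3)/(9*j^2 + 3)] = (-3*j^2 + 18*j + 1)/(3*(9*j^4 + 6*j^2 + 1))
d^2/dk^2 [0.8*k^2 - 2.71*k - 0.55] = 1.60000000000000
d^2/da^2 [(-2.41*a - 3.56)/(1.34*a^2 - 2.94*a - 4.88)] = ((2.41*a + 3.56)*(2.68*a - 2.94)*(5.36*a - 5.88) + (19.3764*a - 4.63)*(-1.34*a^2 + 2.94*a + 4.88))/(-1.34*a^2 + 2.94*a + 4.88)^3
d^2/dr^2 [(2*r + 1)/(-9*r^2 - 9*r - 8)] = 54*(2*r + 1)*(9*r^2 + 9*r - 3*(2*r + 1)^2 + 8)/(9*r^2 + 9*r + 8)^3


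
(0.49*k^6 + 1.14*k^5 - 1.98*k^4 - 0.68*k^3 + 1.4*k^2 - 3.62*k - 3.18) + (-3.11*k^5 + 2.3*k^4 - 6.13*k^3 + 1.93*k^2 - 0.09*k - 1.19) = 0.49*k^6 - 1.97*k^5 + 0.32*k^4 - 6.81*k^3 + 3.33*k^2 - 3.71*k - 4.37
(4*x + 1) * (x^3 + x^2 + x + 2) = 4*x^4 + 5*x^3 + 5*x^2 + 9*x + 2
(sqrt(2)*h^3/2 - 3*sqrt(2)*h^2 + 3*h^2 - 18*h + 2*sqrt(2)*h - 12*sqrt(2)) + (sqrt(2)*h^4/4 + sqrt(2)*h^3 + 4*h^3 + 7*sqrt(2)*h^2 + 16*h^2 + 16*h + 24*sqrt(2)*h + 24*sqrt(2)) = sqrt(2)*h^4/4 + 3*sqrt(2)*h^3/2 + 4*h^3 + 4*sqrt(2)*h^2 + 19*h^2 - 2*h + 26*sqrt(2)*h + 12*sqrt(2)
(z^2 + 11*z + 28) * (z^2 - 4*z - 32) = z^4 + 7*z^3 - 48*z^2 - 464*z - 896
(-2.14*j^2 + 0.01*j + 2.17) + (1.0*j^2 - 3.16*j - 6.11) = -1.14*j^2 - 3.15*j - 3.94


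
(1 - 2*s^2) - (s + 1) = -2*s^2 - s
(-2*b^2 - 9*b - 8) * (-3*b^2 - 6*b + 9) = 6*b^4 + 39*b^3 + 60*b^2 - 33*b - 72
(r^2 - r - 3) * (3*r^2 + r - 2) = 3*r^4 - 2*r^3 - 12*r^2 - r + 6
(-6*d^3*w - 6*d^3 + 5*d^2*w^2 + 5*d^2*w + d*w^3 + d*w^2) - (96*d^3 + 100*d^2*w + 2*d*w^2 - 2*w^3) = -6*d^3*w - 102*d^3 + 5*d^2*w^2 - 95*d^2*w + d*w^3 - d*w^2 + 2*w^3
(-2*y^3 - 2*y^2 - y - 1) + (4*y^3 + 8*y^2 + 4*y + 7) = 2*y^3 + 6*y^2 + 3*y + 6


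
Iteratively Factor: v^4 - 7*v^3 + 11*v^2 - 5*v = (v - 5)*(v^3 - 2*v^2 + v) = (v - 5)*(v - 1)*(v^2 - v) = (v - 5)*(v - 1)^2*(v)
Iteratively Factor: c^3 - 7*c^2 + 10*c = (c - 5)*(c^2 - 2*c) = c*(c - 5)*(c - 2)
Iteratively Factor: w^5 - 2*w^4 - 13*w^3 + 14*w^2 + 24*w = (w + 1)*(w^4 - 3*w^3 - 10*w^2 + 24*w) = (w - 4)*(w + 1)*(w^3 + w^2 - 6*w) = w*(w - 4)*(w + 1)*(w^2 + w - 6) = w*(w - 4)*(w - 2)*(w + 1)*(w + 3)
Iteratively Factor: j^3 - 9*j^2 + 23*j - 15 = (j - 5)*(j^2 - 4*j + 3) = (j - 5)*(j - 1)*(j - 3)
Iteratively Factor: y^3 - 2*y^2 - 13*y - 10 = (y + 1)*(y^2 - 3*y - 10) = (y + 1)*(y + 2)*(y - 5)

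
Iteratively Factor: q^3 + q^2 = (q)*(q^2 + q) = q*(q + 1)*(q)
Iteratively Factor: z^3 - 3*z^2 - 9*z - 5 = (z + 1)*(z^2 - 4*z - 5) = (z + 1)^2*(z - 5)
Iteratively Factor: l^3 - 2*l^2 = (l - 2)*(l^2) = l*(l - 2)*(l)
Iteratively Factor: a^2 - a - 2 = (a + 1)*(a - 2)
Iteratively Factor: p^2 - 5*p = (p)*(p - 5)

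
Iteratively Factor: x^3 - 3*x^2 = (x - 3)*(x^2) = x*(x - 3)*(x)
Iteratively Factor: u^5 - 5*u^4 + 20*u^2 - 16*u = (u - 1)*(u^4 - 4*u^3 - 4*u^2 + 16*u) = (u - 2)*(u - 1)*(u^3 - 2*u^2 - 8*u) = u*(u - 2)*(u - 1)*(u^2 - 2*u - 8) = u*(u - 4)*(u - 2)*(u - 1)*(u + 2)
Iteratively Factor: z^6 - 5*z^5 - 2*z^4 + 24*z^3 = (z)*(z^5 - 5*z^4 - 2*z^3 + 24*z^2) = z*(z + 2)*(z^4 - 7*z^3 + 12*z^2) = z*(z - 4)*(z + 2)*(z^3 - 3*z^2) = z^2*(z - 4)*(z + 2)*(z^2 - 3*z) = z^2*(z - 4)*(z - 3)*(z + 2)*(z)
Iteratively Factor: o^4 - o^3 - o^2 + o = (o - 1)*(o^3 - o) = (o - 1)^2*(o^2 + o) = o*(o - 1)^2*(o + 1)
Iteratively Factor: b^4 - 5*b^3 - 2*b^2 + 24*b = (b - 4)*(b^3 - b^2 - 6*b) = (b - 4)*(b + 2)*(b^2 - 3*b) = b*(b - 4)*(b + 2)*(b - 3)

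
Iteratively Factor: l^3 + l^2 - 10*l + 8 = (l - 1)*(l^2 + 2*l - 8) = (l - 1)*(l + 4)*(l - 2)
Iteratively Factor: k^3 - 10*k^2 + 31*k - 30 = (k - 2)*(k^2 - 8*k + 15) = (k - 5)*(k - 2)*(k - 3)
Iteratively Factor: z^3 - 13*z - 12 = (z + 1)*(z^2 - z - 12) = (z + 1)*(z + 3)*(z - 4)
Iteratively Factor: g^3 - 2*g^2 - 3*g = (g + 1)*(g^2 - 3*g) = g*(g + 1)*(g - 3)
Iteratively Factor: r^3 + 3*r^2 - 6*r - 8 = (r + 4)*(r^2 - r - 2) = (r + 1)*(r + 4)*(r - 2)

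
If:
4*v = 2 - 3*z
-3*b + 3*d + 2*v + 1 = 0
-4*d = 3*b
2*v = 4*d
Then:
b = 4/33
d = -1/11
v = -2/11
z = 10/11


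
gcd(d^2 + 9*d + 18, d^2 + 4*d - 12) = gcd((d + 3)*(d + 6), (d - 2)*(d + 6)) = d + 6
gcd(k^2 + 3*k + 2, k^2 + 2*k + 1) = k + 1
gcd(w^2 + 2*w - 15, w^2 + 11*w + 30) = w + 5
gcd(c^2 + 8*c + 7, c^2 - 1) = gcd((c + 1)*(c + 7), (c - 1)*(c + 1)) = c + 1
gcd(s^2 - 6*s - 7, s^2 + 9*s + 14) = 1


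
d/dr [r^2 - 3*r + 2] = 2*r - 3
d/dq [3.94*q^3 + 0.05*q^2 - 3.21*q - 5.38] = 11.82*q^2 + 0.1*q - 3.21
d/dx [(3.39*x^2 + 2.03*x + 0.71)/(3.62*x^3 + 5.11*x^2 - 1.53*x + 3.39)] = (-12.2718*x^4 - 14.6972*x^3 - 23.2706*x^2 + 15.728*x + 7.968)/(13.1044*x^6 + 36.9964*x^5 + 15.0349*x^4 + 8.907*x^3 + 36.9867*x^2 - 10.3734*x + 11.4921)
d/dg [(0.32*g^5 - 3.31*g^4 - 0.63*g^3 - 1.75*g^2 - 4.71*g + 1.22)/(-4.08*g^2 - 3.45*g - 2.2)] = (-3.9168*g^6 + 22.5936*g^5 + 33.3089*g^4 + 33.475*g^3 - 9.0213*g^2 + 17.6552*g + 14.571)/(16.6464*g^4 + 28.152*g^3 + 29.8545*g^2 + 15.18*g + 4.84)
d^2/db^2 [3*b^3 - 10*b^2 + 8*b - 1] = 18*b - 20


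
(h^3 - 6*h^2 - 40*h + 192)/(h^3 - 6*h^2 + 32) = (h^2 - 2*h - 48)/(h^2 - 2*h - 8)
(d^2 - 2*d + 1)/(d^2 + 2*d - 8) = (d^2 - 2*d + 1)/(d^2 + 2*d - 8)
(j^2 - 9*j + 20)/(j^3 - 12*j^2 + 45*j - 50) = (j - 4)/(j^2 - 7*j + 10)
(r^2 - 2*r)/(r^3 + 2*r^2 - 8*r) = 1/(r + 4)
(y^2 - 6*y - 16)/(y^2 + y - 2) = (y - 8)/(y - 1)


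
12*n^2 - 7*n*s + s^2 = (-4*n + s)*(-3*n + s)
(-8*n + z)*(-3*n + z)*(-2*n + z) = -48*n^3 + 46*n^2*z - 13*n*z^2 + z^3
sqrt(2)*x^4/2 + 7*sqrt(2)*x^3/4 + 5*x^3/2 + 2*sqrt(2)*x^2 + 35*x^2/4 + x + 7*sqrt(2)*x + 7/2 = (x + 7/2)*(x + sqrt(2))^2*(sqrt(2)*x/2 + 1/2)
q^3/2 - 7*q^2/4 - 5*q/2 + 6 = (q/2 + 1)*(q - 4)*(q - 3/2)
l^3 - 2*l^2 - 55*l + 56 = (l - 8)*(l - 1)*(l + 7)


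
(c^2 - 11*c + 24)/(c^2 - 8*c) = (c - 3)/c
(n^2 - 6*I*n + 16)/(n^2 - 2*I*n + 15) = (n^2 - 6*I*n + 16)/(n^2 - 2*I*n + 15)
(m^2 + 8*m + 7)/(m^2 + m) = (m + 7)/m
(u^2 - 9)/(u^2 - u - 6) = (u + 3)/(u + 2)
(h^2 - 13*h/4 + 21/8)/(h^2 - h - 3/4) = (4*h - 7)/(2*(2*h + 1))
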